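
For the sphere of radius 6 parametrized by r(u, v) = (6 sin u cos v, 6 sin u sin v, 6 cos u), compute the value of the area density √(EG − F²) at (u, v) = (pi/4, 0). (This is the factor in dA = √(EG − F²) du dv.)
√(EG − F²)|_{(pi/4, 0)} = 18*sqrt(2)

E = 36, F = 0, G = 36*sin(u)^2, so EG − F² = 1296*sin(u)^2. Taking the positive square root: √(EG − F²) = 36*Abs(sin(u)). At (u, v) = (pi/4, 0): 18*sqrt(2).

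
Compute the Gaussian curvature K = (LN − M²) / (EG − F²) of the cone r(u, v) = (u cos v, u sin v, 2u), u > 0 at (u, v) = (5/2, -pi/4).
K = 0

Coefficients of the first fundamental form: E = 5, F = 0, G = u^2.
Coefficients of the second fundamental form: L = 0, M = 0, N = 2*sqrt(5)*u^2/(5*Abs(u)).
Assemble K = (LN − M²)/(EG − F²) = 0. At (u, v) = (5/2, -pi/4): K = 0.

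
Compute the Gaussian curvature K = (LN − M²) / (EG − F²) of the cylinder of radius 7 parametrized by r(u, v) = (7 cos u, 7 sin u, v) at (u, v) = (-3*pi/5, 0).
K = 0

Coefficients of the first fundamental form: E = 49, F = 0, G = 1.
Coefficients of the second fundamental form: L = -7, M = 0, N = 0.
Assemble K = (LN − M²)/(EG − F²) = 0. At (u, v) = (-3*pi/5, 0): K = 0.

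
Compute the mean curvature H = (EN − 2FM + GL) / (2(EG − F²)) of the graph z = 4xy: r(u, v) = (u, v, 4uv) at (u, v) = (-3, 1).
H = 192*sqrt(161)/25921

With E = 16*v^2 + 1, F = 16*u*v, G = 16*u^2 + 1, L = 0, M = 4/sqrt(16*u^2 + 16*v^2 + 1), N = 0, assemble
  H = (EN − 2FM + GL) / (2(EG − F²)) = -64*u*v/(16*u^2 + 16*v^2 + 1)^(3/2).
At (u, v) = (-3, 1): H = 192*sqrt(161)/25921.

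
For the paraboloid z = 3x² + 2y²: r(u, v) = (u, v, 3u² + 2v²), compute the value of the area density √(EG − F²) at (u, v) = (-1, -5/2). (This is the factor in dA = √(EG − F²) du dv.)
√(EG − F²)|_{(-1, -5/2)} = sqrt(137)

E = 36*u^2 + 1, F = 24*u*v, G = 16*v^2 + 1, so EG − F² = 36*u^2 + 16*v^2 + 1. Taking the positive square root: √(EG − F²) = sqrt(36*u^2 + 16*v^2 + 1). At (u, v) = (-1, -5/2): sqrt(137).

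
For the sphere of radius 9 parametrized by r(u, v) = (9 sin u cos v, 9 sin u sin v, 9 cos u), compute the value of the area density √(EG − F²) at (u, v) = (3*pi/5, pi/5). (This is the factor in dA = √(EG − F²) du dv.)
√(EG − F²)|_{(3*pi/5, pi/5)} = 81*sqrt(2*sqrt(5) + 10)/4

E = 81, F = 0, G = 81*sin(u)^2, so EG − F² = 6561*sin(u)^2. Taking the positive square root: √(EG − F²) = 81*Abs(sin(u)). At (u, v) = (3*pi/5, pi/5): 81*sqrt(2*sqrt(5) + 10)/4.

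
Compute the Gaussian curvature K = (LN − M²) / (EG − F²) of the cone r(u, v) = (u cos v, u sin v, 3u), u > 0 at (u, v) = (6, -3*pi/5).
K = 0

Coefficients of the first fundamental form: E = 10, F = 0, G = u^2.
Coefficients of the second fundamental form: L = 0, M = 0, N = 3*sqrt(10)*u^2/(10*Abs(u)).
Assemble K = (LN − M²)/(EG − F²) = 0. At (u, v) = (6, -3*pi/5): K = 0.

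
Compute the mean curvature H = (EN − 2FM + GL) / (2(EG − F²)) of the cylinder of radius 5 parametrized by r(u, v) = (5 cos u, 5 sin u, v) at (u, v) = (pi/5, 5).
H = -1/10

With E = 25, F = 0, G = 1, L = -5, M = 0, N = 0, assemble
  H = (EN − 2FM + GL) / (2(EG − F²)) = -1/10.
At (u, v) = (pi/5, 5): H = -1/10.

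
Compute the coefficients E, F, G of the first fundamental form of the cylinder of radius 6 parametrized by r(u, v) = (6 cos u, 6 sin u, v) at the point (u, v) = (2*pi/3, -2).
E = 36;  F = 0;  G = 1

Partials: r_u = (-6*sin(u), 6*cos(u), 0), r_v = (0, 0, 1). As functions of (u, v):
  E = r_u · r_u = 36,
  F = r_u · r_v = 0,
  G = r_v · r_v = 1.
Evaluating at (u, v) = (2*pi/3, -2): E = 36, F = 0, G = 1.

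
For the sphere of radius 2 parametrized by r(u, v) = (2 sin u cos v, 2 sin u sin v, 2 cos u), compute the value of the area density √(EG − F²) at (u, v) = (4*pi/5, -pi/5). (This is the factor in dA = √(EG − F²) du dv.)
√(EG − F²)|_{(4*pi/5, -pi/5)} = sqrt(10 - 2*sqrt(5))

E = 4, F = 0, G = 4*sin(u)^2, so EG − F² = 16*sin(u)^2. Taking the positive square root: √(EG − F²) = 4*Abs(sin(u)). At (u, v) = (4*pi/5, -pi/5): sqrt(10 - 2*sqrt(5)).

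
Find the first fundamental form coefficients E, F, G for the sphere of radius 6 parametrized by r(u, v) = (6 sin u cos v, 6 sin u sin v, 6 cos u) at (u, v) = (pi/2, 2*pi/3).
E = 36;  F = 0;  G = 36

Partials: r_u = (6*cos(u)*cos(v), 6*sin(v)*cos(u), -6*sin(u)), r_v = (-6*sin(u)*sin(v), 6*sin(u)*cos(v), 0). As functions of (u, v):
  E = r_u · r_u = 36,
  F = r_u · r_v = 0,
  G = r_v · r_v = 36*sin(u)^2.
Evaluating at (u, v) = (pi/2, 2*pi/3): E = 36, F = 0, G = 36.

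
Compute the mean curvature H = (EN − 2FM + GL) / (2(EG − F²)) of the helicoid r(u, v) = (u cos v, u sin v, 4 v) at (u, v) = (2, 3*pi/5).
H = 0

With E = 1, F = 0, G = u^2 + 16, L = 0, M = -4/sqrt(u^2 + 16), N = 0, assemble
  H = (EN − 2FM + GL) / (2(EG − F²)) = 0.
At (u, v) = (2, 3*pi/5): H = 0.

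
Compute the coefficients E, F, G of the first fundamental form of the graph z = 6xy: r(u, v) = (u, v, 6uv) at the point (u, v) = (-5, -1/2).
E = 10;  F = 90;  G = 901

Partials: r_u = (1, 0, 6*v), r_v = (0, 1, 6*u). As functions of (u, v):
  E = r_u · r_u = 36*v^2 + 1,
  F = r_u · r_v = 36*u*v,
  G = r_v · r_v = 36*u^2 + 1.
Evaluating at (u, v) = (-5, -1/2): E = 10, F = 90, G = 901.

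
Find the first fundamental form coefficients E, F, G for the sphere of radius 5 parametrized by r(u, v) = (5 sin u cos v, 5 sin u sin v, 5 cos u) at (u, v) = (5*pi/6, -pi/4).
E = 25;  F = 0;  G = 25/4

Partials: r_u = (5*cos(u)*cos(v), 5*sin(v)*cos(u), -5*sin(u)), r_v = (-5*sin(u)*sin(v), 5*sin(u)*cos(v), 0). As functions of (u, v):
  E = r_u · r_u = 25,
  F = r_u · r_v = 0,
  G = r_v · r_v = 25*sin(u)^2.
Evaluating at (u, v) = (5*pi/6, -pi/4): E = 25, F = 0, G = 25/4.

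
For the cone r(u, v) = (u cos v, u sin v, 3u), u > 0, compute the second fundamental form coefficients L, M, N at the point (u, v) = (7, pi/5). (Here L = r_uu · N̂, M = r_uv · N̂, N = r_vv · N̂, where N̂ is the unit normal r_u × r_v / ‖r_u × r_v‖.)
L = 0;  M = 0;  N = 21*sqrt(10)/10

Compute the unit normal N̂(u, v) = (-3*sqrt(10)*u*cos(v)/(10*Abs(u)), -3*sqrt(10)*u*sin(v)/(10*Abs(u)), sqrt(10)*u/(10*Abs(u))), and the second partials r_uu, r_uv, r_vv. Take dot products:
  L(u, v) = r_uu · N̂ = 0,
  M(u, v) = r_uv · N̂ = 0,
  N(u, v) = r_vv · N̂ = 3*sqrt(10)*u^2/(10*Abs(u)).
Evaluating at (u, v) = (7, pi/5):
  L = 0, M = 0, N = 21*sqrt(10)/10.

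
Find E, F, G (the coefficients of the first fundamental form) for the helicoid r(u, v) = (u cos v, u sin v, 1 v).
E = 1;  F = 0;  G = u^2 + 1

Compute partials: r_u = (cos(v), sin(v), 0), r_v = (-u*sin(v), u*cos(v), 1). Then
  E = r_u · r_u = 1,
  F = r_u · r_v = 0,
  G = r_v · r_v = u^2 + 1.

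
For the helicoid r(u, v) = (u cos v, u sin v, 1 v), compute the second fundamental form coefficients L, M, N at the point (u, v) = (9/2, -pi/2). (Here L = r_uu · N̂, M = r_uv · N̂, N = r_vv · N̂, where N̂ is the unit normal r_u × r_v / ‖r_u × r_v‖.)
L = 0;  M = -2*sqrt(85)/85;  N = 0

Compute the unit normal N̂(u, v) = (sin(v)/sqrt(u^2 + 1), -cos(v)/sqrt(u^2 + 1), u/sqrt(u^2 + 1)), and the second partials r_uu, r_uv, r_vv. Take dot products:
  L(u, v) = r_uu · N̂ = 0,
  M(u, v) = r_uv · N̂ = -1/sqrt(u^2 + 1),
  N(u, v) = r_vv · N̂ = 0.
Evaluating at (u, v) = (9/2, -pi/2):
  L = 0, M = -2*sqrt(85)/85, N = 0.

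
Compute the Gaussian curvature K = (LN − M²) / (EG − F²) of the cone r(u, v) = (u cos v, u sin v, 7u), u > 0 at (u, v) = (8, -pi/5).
K = 0

Coefficients of the first fundamental form: E = 50, F = 0, G = u^2.
Coefficients of the second fundamental form: L = 0, M = 0, N = 7*sqrt(2)*u^2/(10*Abs(u)).
Assemble K = (LN − M²)/(EG − F²) = 0. At (u, v) = (8, -pi/5): K = 0.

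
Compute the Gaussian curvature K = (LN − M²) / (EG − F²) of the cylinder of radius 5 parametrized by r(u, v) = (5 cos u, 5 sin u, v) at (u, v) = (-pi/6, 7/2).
K = 0

Coefficients of the first fundamental form: E = 25, F = 0, G = 1.
Coefficients of the second fundamental form: L = -5, M = 0, N = 0.
Assemble K = (LN − M²)/(EG − F²) = 0. At (u, v) = (-pi/6, 7/2): K = 0.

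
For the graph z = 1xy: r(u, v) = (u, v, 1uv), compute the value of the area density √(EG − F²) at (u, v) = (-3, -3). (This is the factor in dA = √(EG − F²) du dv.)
√(EG − F²)|_{(-3, -3)} = sqrt(19)

E = v^2 + 1, F = u*v, G = u^2 + 1, so EG − F² = u^2 + v^2 + 1. Taking the positive square root: √(EG − F²) = sqrt(u^2 + v^2 + 1). At (u, v) = (-3, -3): sqrt(19).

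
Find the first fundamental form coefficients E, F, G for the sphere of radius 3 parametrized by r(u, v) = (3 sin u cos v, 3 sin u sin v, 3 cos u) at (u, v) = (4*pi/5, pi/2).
E = 9;  F = 0;  G = 45/8 - 9*sqrt(5)/8

Partials: r_u = (3*cos(u)*cos(v), 3*sin(v)*cos(u), -3*sin(u)), r_v = (-3*sin(u)*sin(v), 3*sin(u)*cos(v), 0). As functions of (u, v):
  E = r_u · r_u = 9,
  F = r_u · r_v = 0,
  G = r_v · r_v = 9*sin(u)^2.
Evaluating at (u, v) = (4*pi/5, pi/2): E = 9, F = 0, G = 45/8 - 9*sqrt(5)/8.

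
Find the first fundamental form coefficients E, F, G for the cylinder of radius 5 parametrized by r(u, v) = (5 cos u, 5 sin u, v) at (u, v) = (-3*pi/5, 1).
E = 25;  F = 0;  G = 1

Partials: r_u = (-5*sin(u), 5*cos(u), 0), r_v = (0, 0, 1). As functions of (u, v):
  E = r_u · r_u = 25,
  F = r_u · r_v = 0,
  G = r_v · r_v = 1.
Evaluating at (u, v) = (-3*pi/5, 1): E = 25, F = 0, G = 1.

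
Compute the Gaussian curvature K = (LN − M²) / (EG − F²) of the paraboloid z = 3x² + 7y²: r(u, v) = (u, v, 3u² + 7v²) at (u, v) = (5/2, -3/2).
K = 84/444889

Coefficients of the first fundamental form: E = 36*u^2 + 1, F = 84*u*v, G = 196*v^2 + 1.
Coefficients of the second fundamental form: L = 6/sqrt(36*u^2 + 196*v^2 + 1), M = 0, N = 14/sqrt(36*u^2 + 196*v^2 + 1).
Assemble K = (LN − M²)/(EG − F²) = 84/(1296*u^4 + 14112*u^2*v^2 + 72*u^2 + 38416*v^4 + 392*v^2 + 1). At (u, v) = (5/2, -3/2): K = 84/444889.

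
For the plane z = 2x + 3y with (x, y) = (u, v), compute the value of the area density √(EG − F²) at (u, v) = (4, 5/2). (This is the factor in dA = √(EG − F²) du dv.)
√(EG − F²)|_{(4, 5/2)} = sqrt(14)

E = 5, F = 6, G = 10, so EG − F² = 14. Taking the positive square root: √(EG − F²) = sqrt(14). At (u, v) = (4, 5/2): sqrt(14).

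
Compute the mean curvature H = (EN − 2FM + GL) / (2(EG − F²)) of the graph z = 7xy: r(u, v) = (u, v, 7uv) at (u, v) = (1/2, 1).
H = -1372*sqrt(249)/62001

With E = 49*v^2 + 1, F = 49*u*v, G = 49*u^2 + 1, L = 0, M = 7/sqrt(49*u^2 + 49*v^2 + 1), N = 0, assemble
  H = (EN − 2FM + GL) / (2(EG − F²)) = -343*u*v/(49*u^2 + 49*v^2 + 1)^(3/2).
At (u, v) = (1/2, 1): H = -1372*sqrt(249)/62001.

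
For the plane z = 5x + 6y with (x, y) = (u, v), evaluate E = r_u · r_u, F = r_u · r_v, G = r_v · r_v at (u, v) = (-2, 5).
E = 26;  F = 30;  G = 37

Partials: r_u = (1, 0, 5), r_v = (0, 1, 6). As functions of (u, v):
  E = r_u · r_u = 26,
  F = r_u · r_v = 30,
  G = r_v · r_v = 37.
Evaluating at (u, v) = (-2, 5): E = 26, F = 30, G = 37.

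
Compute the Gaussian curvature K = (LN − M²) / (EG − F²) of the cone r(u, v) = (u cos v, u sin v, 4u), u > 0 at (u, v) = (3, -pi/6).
K = 0

Coefficients of the first fundamental form: E = 17, F = 0, G = u^2.
Coefficients of the second fundamental form: L = 0, M = 0, N = 4*sqrt(17)*u^2/(17*Abs(u)).
Assemble K = (LN − M²)/(EG − F²) = 0. At (u, v) = (3, -pi/6): K = 0.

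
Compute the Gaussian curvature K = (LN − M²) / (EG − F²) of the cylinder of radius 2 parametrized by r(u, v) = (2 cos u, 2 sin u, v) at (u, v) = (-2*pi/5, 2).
K = 0

Coefficients of the first fundamental form: E = 4, F = 0, G = 1.
Coefficients of the second fundamental form: L = -2, M = 0, N = 0.
Assemble K = (LN − M²)/(EG − F²) = 0. At (u, v) = (-2*pi/5, 2): K = 0.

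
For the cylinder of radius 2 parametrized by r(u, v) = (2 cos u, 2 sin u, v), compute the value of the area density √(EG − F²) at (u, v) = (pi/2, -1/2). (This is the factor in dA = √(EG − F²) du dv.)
√(EG − F²)|_{(pi/2, -1/2)} = 2

E = 4, F = 0, G = 1, so EG − F² = 4. Taking the positive square root: √(EG − F²) = 2. At (u, v) = (pi/2, -1/2): 2.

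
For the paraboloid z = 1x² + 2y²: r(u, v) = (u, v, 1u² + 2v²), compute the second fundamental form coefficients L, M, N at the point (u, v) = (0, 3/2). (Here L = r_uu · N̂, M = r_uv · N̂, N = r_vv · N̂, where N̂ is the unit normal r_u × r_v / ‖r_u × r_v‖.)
L = 2*sqrt(37)/37;  M = 0;  N = 4*sqrt(37)/37

Compute the unit normal N̂(u, v) = (-2*u/sqrt(4*u^2 + 16*v^2 + 1), -4*v/sqrt(4*u^2 + 16*v^2 + 1), 1/sqrt(4*u^2 + 16*v^2 + 1)), and the second partials r_uu, r_uv, r_vv. Take dot products:
  L(u, v) = r_uu · N̂ = 2/sqrt(4*u^2 + 16*v^2 + 1),
  M(u, v) = r_uv · N̂ = 0,
  N(u, v) = r_vv · N̂ = 4/sqrt(4*u^2 + 16*v^2 + 1).
Evaluating at (u, v) = (0, 3/2):
  L = 2*sqrt(37)/37, M = 0, N = 4*sqrt(37)/37.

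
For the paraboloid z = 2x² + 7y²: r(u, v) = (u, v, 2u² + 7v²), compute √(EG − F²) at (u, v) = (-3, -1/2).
√(EG − F²)|_{(-3, -1/2)} = sqrt(194)

E = 16*u^2 + 1, F = 56*u*v, G = 196*v^2 + 1; EG − F² = 16*u^2 + 196*v^2 + 1; √(EG − F²) = sqrt(16*u^2 + 196*v^2 + 1). At the given point: sqrt(194).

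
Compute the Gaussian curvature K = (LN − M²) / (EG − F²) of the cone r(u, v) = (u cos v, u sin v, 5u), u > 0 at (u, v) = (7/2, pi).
K = 0

Coefficients of the first fundamental form: E = 26, F = 0, G = u^2.
Coefficients of the second fundamental form: L = 0, M = 0, N = 5*sqrt(26)*u^2/(26*Abs(u)).
Assemble K = (LN − M²)/(EG − F²) = 0. At (u, v) = (7/2, pi): K = 0.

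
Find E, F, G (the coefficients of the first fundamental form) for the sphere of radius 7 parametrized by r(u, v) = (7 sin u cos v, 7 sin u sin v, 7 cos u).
E = 49;  F = 0;  G = 49*sin(u)^2

Compute partials: r_u = (7*cos(u)*cos(v), 7*sin(v)*cos(u), -7*sin(u)), r_v = (-7*sin(u)*sin(v), 7*sin(u)*cos(v), 0). Then
  E = r_u · r_u = 49,
  F = r_u · r_v = 0,
  G = r_v · r_v = 49*sin(u)^2.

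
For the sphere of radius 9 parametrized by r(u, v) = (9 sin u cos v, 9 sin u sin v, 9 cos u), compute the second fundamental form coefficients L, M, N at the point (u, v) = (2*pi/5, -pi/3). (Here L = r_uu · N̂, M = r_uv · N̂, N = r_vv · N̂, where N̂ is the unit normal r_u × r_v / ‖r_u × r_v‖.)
L = -9;  M = 0;  N = -45/8 - 9*sqrt(5)/8

Compute the unit normal N̂(u, v) = (sin(u)^2*cos(v)/Abs(sin(u)), sin(u)^2*sin(v)/Abs(sin(u)), sin(2*u)/(2*Abs(sin(u)))), and the second partials r_uu, r_uv, r_vv. Take dot products:
  L(u, v) = r_uu · N̂ = -9*sin(u)/Abs(sin(u)),
  M(u, v) = r_uv · N̂ = 0,
  N(u, v) = r_vv · N̂ = -9*sin(u)^3/Abs(sin(u)).
Evaluating at (u, v) = (2*pi/5, -pi/3):
  L = -9, M = 0, N = -45/8 - 9*sqrt(5)/8.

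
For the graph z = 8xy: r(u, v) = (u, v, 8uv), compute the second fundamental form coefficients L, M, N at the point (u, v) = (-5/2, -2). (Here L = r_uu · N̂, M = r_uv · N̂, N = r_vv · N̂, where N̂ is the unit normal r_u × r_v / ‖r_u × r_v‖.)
L = 0;  M = 8*sqrt(73)/219;  N = 0

Compute the unit normal N̂(u, v) = (-8*v/sqrt(64*u^2 + 64*v^2 + 1), -8*u/sqrt(64*u^2 + 64*v^2 + 1), 1/sqrt(64*u^2 + 64*v^2 + 1)), and the second partials r_uu, r_uv, r_vv. Take dot products:
  L(u, v) = r_uu · N̂ = 0,
  M(u, v) = r_uv · N̂ = 8/sqrt(64*u^2 + 64*v^2 + 1),
  N(u, v) = r_vv · N̂ = 0.
Evaluating at (u, v) = (-5/2, -2):
  L = 0, M = 8*sqrt(73)/219, N = 0.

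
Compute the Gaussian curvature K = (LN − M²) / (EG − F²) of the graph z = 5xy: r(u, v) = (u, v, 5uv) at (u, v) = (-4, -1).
K = -25/181476

Coefficients of the first fundamental form: E = 25*v^2 + 1, F = 25*u*v, G = 25*u^2 + 1.
Coefficients of the second fundamental form: L = 0, M = 5/sqrt(25*u^2 + 25*v^2 + 1), N = 0.
Assemble K = (LN − M²)/(EG − F²) = -25/(625*u^4 + 1250*u^2*v^2 + 50*u^2 + 625*v^4 + 50*v^2 + 1). At (u, v) = (-4, -1): K = -25/181476.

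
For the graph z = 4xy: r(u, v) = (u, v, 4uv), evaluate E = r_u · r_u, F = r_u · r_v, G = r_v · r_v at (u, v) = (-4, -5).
E = 401;  F = 320;  G = 257

Partials: r_u = (1, 0, 4*v), r_v = (0, 1, 4*u). As functions of (u, v):
  E = r_u · r_u = 16*v^2 + 1,
  F = r_u · r_v = 16*u*v,
  G = r_v · r_v = 16*u^2 + 1.
Evaluating at (u, v) = (-4, -5): E = 401, F = 320, G = 257.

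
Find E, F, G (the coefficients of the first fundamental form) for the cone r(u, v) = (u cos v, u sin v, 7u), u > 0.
E = 50;  F = 0;  G = u^2

Compute partials: r_u = (cos(v), sin(v), 7), r_v = (-u*sin(v), u*cos(v), 0). Then
  E = r_u · r_u = 50,
  F = r_u · r_v = 0,
  G = r_v · r_v = u^2.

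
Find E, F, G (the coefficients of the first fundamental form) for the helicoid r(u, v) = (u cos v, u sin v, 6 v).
E = 1;  F = 0;  G = u^2 + 36

Compute partials: r_u = (cos(v), sin(v), 0), r_v = (-u*sin(v), u*cos(v), 6). Then
  E = r_u · r_u = 1,
  F = r_u · r_v = 0,
  G = r_v · r_v = u^2 + 36.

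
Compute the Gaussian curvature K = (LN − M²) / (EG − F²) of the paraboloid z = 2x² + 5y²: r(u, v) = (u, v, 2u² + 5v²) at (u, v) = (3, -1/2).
K = 2/1445

Coefficients of the first fundamental form: E = 16*u^2 + 1, F = 40*u*v, G = 100*v^2 + 1.
Coefficients of the second fundamental form: L = 4/sqrt(16*u^2 + 100*v^2 + 1), M = 0, N = 10/sqrt(16*u^2 + 100*v^2 + 1).
Assemble K = (LN − M²)/(EG − F²) = 40/(256*u^4 + 3200*u^2*v^2 + 32*u^2 + 10000*v^4 + 200*v^2 + 1). At (u, v) = (3, -1/2): K = 2/1445.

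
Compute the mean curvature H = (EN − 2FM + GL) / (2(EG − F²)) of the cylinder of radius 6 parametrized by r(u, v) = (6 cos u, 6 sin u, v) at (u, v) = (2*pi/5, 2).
H = -1/12

With E = 36, F = 0, G = 1, L = -6, M = 0, N = 0, assemble
  H = (EN − 2FM + GL) / (2(EG − F²)) = -1/12.
At (u, v) = (2*pi/5, 2): H = -1/12.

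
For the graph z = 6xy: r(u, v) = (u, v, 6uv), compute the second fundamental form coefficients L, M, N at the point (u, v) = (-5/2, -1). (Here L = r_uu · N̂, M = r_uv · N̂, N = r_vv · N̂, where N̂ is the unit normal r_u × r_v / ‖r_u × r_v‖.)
L = 0;  M = 3*sqrt(262)/131;  N = 0

Compute the unit normal N̂(u, v) = (-6*v/sqrt(36*u^2 + 36*v^2 + 1), -6*u/sqrt(36*u^2 + 36*v^2 + 1), 1/sqrt(36*u^2 + 36*v^2 + 1)), and the second partials r_uu, r_uv, r_vv. Take dot products:
  L(u, v) = r_uu · N̂ = 0,
  M(u, v) = r_uv · N̂ = 6/sqrt(36*u^2 + 36*v^2 + 1),
  N(u, v) = r_vv · N̂ = 0.
Evaluating at (u, v) = (-5/2, -1):
  L = 0, M = 3*sqrt(262)/131, N = 0.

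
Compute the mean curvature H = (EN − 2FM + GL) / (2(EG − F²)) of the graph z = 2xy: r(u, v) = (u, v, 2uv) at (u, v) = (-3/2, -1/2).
H = -6*sqrt(11)/121

With E = 4*v^2 + 1, F = 4*u*v, G = 4*u^2 + 1, L = 0, M = 2/sqrt(4*u^2 + 4*v^2 + 1), N = 0, assemble
  H = (EN − 2FM + GL) / (2(EG − F²)) = -8*u*v/(4*u^2 + 4*v^2 + 1)^(3/2).
At (u, v) = (-3/2, -1/2): H = -6*sqrt(11)/121.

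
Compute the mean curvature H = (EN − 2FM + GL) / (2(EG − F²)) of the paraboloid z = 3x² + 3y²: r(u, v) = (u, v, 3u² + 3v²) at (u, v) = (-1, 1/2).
H = 141*sqrt(46)/2116

With E = 36*u^2 + 1, F = 36*u*v, G = 36*v^2 + 1, L = 6/sqrt(36*u^2 + 36*v^2 + 1), M = 0, N = 6/sqrt(36*u^2 + 36*v^2 + 1), assemble
  H = (EN − 2FM + GL) / (2(EG − F²)) = 6*(18*u^2 + 18*v^2 + 1)/(36*u^2 + 36*v^2 + 1)^(3/2).
At (u, v) = (-1, 1/2): H = 141*sqrt(46)/2116.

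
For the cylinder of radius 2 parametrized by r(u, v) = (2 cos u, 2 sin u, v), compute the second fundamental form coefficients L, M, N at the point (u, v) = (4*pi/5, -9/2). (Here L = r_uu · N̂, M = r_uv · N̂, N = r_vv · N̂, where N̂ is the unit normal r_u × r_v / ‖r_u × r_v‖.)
L = -2;  M = 0;  N = 0

Compute the unit normal N̂(u, v) = (cos(u), sin(u), 0), and the second partials r_uu, r_uv, r_vv. Take dot products:
  L(u, v) = r_uu · N̂ = -2,
  M(u, v) = r_uv · N̂ = 0,
  N(u, v) = r_vv · N̂ = 0.
Evaluating at (u, v) = (4*pi/5, -9/2):
  L = -2, M = 0, N = 0.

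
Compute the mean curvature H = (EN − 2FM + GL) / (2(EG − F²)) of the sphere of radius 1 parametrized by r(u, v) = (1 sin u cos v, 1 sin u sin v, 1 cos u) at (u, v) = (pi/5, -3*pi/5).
H = -1

With E = 1, F = 0, G = sin(u)^2, L = -sin(u)/Abs(sin(u)), M = 0, N = -sin(u)^3/Abs(sin(u)), assemble
  H = (EN − 2FM + GL) / (2(EG − F²)) = -sin(u)/Abs(sin(u)).
At (u, v) = (pi/5, -3*pi/5): H = -1.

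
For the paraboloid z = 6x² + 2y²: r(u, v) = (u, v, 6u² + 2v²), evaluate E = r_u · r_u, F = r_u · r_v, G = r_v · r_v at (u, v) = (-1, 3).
E = 145;  F = -144;  G = 145

Partials: r_u = (1, 0, 12*u), r_v = (0, 1, 4*v). As functions of (u, v):
  E = r_u · r_u = 144*u^2 + 1,
  F = r_u · r_v = 48*u*v,
  G = r_v · r_v = 16*v^2 + 1.
Evaluating at (u, v) = (-1, 3): E = 145, F = -144, G = 145.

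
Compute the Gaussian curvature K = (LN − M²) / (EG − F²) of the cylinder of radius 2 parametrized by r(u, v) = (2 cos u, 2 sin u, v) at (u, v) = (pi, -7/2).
K = 0

Coefficients of the first fundamental form: E = 4, F = 0, G = 1.
Coefficients of the second fundamental form: L = -2, M = 0, N = 0.
Assemble K = (LN − M²)/(EG − F²) = 0. At (u, v) = (pi, -7/2): K = 0.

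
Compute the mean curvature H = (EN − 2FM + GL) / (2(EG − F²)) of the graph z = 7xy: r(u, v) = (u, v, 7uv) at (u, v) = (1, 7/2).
H = -9604/132651

With E = 49*v^2 + 1, F = 49*u*v, G = 49*u^2 + 1, L = 0, M = 7/sqrt(49*u^2 + 49*v^2 + 1), N = 0, assemble
  H = (EN − 2FM + GL) / (2(EG − F²)) = -343*u*v/(49*u^2 + 49*v^2 + 1)^(3/2).
At (u, v) = (1, 7/2): H = -9604/132651.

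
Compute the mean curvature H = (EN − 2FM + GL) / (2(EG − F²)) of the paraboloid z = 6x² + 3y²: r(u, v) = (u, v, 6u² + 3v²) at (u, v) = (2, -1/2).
H = 1791*sqrt(586)/343396

With E = 144*u^2 + 1, F = 72*u*v, G = 36*v^2 + 1, L = 12/sqrt(144*u^2 + 36*v^2 + 1), M = 0, N = 6/sqrt(144*u^2 + 36*v^2 + 1), assemble
  H = (EN − 2FM + GL) / (2(EG − F²)) = 9*(48*u^2 + 24*v^2 + 1)/(144*u^2 + 36*v^2 + 1)^(3/2).
At (u, v) = (2, -1/2): H = 1791*sqrt(586)/343396.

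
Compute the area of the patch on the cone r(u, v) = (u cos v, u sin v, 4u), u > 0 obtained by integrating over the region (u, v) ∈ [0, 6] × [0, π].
Area = 18*sqrt(17)*pi

Area = ∫∫ √(EG − F²) du dv with √(EG − F²) = sqrt(17)*Abs(u). Integrating over [0, 6] × [0, π] gives 18*sqrt(17)*pi.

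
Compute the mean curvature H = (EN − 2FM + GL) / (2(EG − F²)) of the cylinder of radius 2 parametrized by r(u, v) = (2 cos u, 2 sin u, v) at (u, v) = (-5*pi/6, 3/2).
H = -1/4

With E = 4, F = 0, G = 1, L = -2, M = 0, N = 0, assemble
  H = (EN − 2FM + GL) / (2(EG − F²)) = -1/4.
At (u, v) = (-5*pi/6, 3/2): H = -1/4.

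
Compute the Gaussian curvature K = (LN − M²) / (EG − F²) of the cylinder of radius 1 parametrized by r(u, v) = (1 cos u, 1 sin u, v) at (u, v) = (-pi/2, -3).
K = 0

Coefficients of the first fundamental form: E = 1, F = 0, G = 1.
Coefficients of the second fundamental form: L = -1, M = 0, N = 0.
Assemble K = (LN − M²)/(EG − F²) = 0. At (u, v) = (-pi/2, -3): K = 0.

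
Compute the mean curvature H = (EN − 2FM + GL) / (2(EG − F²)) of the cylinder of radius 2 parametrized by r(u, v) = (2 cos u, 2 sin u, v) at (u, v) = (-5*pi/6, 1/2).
H = -1/4

With E = 4, F = 0, G = 1, L = -2, M = 0, N = 0, assemble
  H = (EN − 2FM + GL) / (2(EG − F²)) = -1/4.
At (u, v) = (-5*pi/6, 1/2): H = -1/4.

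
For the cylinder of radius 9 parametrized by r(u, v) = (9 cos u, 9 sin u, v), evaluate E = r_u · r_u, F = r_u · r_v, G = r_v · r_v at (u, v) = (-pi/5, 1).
E = 81;  F = 0;  G = 1

Partials: r_u = (-9*sin(u), 9*cos(u), 0), r_v = (0, 0, 1). As functions of (u, v):
  E = r_u · r_u = 81,
  F = r_u · r_v = 0,
  G = r_v · r_v = 1.
Evaluating at (u, v) = (-pi/5, 1): E = 81, F = 0, G = 1.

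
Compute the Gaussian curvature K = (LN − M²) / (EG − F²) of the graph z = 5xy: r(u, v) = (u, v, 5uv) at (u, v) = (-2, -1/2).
K = -400/184041

Coefficients of the first fundamental form: E = 25*v^2 + 1, F = 25*u*v, G = 25*u^2 + 1.
Coefficients of the second fundamental form: L = 0, M = 5/sqrt(25*u^2 + 25*v^2 + 1), N = 0.
Assemble K = (LN − M²)/(EG − F²) = -25/(625*u^4 + 1250*u^2*v^2 + 50*u^2 + 625*v^4 + 50*v^2 + 1). At (u, v) = (-2, -1/2): K = -400/184041.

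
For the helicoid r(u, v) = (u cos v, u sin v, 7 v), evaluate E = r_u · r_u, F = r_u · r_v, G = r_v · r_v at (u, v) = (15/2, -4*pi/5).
E = 1;  F = 0;  G = 421/4

Partials: r_u = (cos(v), sin(v), 0), r_v = (-u*sin(v), u*cos(v), 7). As functions of (u, v):
  E = r_u · r_u = 1,
  F = r_u · r_v = 0,
  G = r_v · r_v = u^2 + 49.
Evaluating at (u, v) = (15/2, -4*pi/5): E = 1, F = 0, G = 421/4.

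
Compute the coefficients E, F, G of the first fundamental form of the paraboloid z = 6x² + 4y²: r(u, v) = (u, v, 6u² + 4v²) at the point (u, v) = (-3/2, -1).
E = 325;  F = 144;  G = 65

Partials: r_u = (1, 0, 12*u), r_v = (0, 1, 8*v). As functions of (u, v):
  E = r_u · r_u = 144*u^2 + 1,
  F = r_u · r_v = 96*u*v,
  G = r_v · r_v = 64*v^2 + 1.
Evaluating at (u, v) = (-3/2, -1): E = 325, F = 144, G = 65.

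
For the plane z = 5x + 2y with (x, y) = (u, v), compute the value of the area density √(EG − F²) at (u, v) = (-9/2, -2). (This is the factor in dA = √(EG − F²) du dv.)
√(EG − F²)|_{(-9/2, -2)} = sqrt(30)

E = 26, F = 10, G = 5, so EG − F² = 30. Taking the positive square root: √(EG − F²) = sqrt(30). At (u, v) = (-9/2, -2): sqrt(30).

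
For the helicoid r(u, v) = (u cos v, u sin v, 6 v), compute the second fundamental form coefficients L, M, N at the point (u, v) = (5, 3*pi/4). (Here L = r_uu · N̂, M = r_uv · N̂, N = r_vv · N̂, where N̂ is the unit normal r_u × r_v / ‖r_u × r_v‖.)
L = 0;  M = -6*sqrt(61)/61;  N = 0

Compute the unit normal N̂(u, v) = (6*sin(v)/sqrt(u^2 + 36), -6*cos(v)/sqrt(u^2 + 36), u/sqrt(u^2 + 36)), and the second partials r_uu, r_uv, r_vv. Take dot products:
  L(u, v) = r_uu · N̂ = 0,
  M(u, v) = r_uv · N̂ = -6/sqrt(u^2 + 36),
  N(u, v) = r_vv · N̂ = 0.
Evaluating at (u, v) = (5, 3*pi/4):
  L = 0, M = -6*sqrt(61)/61, N = 0.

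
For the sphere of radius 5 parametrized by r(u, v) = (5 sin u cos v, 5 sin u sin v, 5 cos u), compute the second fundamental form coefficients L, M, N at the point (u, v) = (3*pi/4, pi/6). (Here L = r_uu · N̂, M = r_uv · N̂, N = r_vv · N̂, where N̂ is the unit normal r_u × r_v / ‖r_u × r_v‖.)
L = -5;  M = 0;  N = -5/2

Compute the unit normal N̂(u, v) = (sin(u)^2*cos(v)/Abs(sin(u)), sin(u)^2*sin(v)/Abs(sin(u)), sin(2*u)/(2*Abs(sin(u)))), and the second partials r_uu, r_uv, r_vv. Take dot products:
  L(u, v) = r_uu · N̂ = -5*sin(u)/Abs(sin(u)),
  M(u, v) = r_uv · N̂ = 0,
  N(u, v) = r_vv · N̂ = -5*sin(u)^3/Abs(sin(u)).
Evaluating at (u, v) = (3*pi/4, pi/6):
  L = -5, M = 0, N = -5/2.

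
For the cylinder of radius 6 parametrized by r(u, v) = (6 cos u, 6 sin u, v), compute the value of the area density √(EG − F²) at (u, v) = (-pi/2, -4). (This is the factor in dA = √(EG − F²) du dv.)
√(EG − F²)|_{(-pi/2, -4)} = 6

E = 36, F = 0, G = 1, so EG − F² = 36. Taking the positive square root: √(EG − F²) = 6. At (u, v) = (-pi/2, -4): 6.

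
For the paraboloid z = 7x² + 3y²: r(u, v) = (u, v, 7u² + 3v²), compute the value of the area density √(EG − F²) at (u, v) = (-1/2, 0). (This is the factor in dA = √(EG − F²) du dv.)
√(EG − F²)|_{(-1/2, 0)} = 5*sqrt(2)

E = 196*u^2 + 1, F = 84*u*v, G = 36*v^2 + 1, so EG − F² = 196*u^2 + 36*v^2 + 1. Taking the positive square root: √(EG − F²) = sqrt(196*u^2 + 36*v^2 + 1). At (u, v) = (-1/2, 0): 5*sqrt(2).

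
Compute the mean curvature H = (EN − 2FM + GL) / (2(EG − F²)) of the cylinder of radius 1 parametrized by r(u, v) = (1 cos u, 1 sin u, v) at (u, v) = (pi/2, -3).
H = -1/2

With E = 1, F = 0, G = 1, L = -1, M = 0, N = 0, assemble
  H = (EN − 2FM + GL) / (2(EG − F²)) = -1/2.
At (u, v) = (pi/2, -3): H = -1/2.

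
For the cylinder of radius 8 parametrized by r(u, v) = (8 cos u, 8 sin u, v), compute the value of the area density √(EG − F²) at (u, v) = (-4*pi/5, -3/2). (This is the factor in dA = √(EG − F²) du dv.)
√(EG − F²)|_{(-4*pi/5, -3/2)} = 8

E = 64, F = 0, G = 1, so EG − F² = 64. Taking the positive square root: √(EG − F²) = 8. At (u, v) = (-4*pi/5, -3/2): 8.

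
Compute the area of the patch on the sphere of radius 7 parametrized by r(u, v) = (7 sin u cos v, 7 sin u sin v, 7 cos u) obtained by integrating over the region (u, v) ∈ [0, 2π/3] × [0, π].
Area = 147*pi/2

Area = ∫∫ √(EG − F²) du dv with √(EG − F²) = 49*Abs(sin(u)). Integrating over [0, 2π/3] × [0, π] gives 147*pi/2.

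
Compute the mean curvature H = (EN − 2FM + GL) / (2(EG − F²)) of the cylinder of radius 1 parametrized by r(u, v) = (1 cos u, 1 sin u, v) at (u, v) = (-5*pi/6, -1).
H = -1/2

With E = 1, F = 0, G = 1, L = -1, M = 0, N = 0, assemble
  H = (EN − 2FM + GL) / (2(EG − F²)) = -1/2.
At (u, v) = (-5*pi/6, -1): H = -1/2.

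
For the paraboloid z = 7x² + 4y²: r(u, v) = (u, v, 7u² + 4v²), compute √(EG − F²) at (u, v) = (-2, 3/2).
√(EG − F²)|_{(-2, 3/2)} = sqrt(929)

E = 196*u^2 + 1, F = 112*u*v, G = 64*v^2 + 1; EG − F² = 196*u^2 + 64*v^2 + 1; √(EG − F²) = sqrt(196*u^2 + 64*v^2 + 1). At the given point: sqrt(929).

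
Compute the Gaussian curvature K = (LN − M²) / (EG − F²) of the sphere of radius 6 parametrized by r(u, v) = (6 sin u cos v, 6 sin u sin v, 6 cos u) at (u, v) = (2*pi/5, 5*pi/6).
K = 1/36

Coefficients of the first fundamental form: E = 36, F = 0, G = 36*sin(u)^2.
Coefficients of the second fundamental form: L = -6*sin(u)/Abs(sin(u)), M = 0, N = -6*sin(u)^3/Abs(sin(u)).
Assemble K = (LN − M²)/(EG − F²) = 1/36. At (u, v) = (2*pi/5, 5*pi/6): K = 1/36.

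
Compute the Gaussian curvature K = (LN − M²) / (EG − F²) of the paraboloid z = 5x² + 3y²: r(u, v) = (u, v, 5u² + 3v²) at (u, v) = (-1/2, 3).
K = 3/6125

Coefficients of the first fundamental form: E = 100*u^2 + 1, F = 60*u*v, G = 36*v^2 + 1.
Coefficients of the second fundamental form: L = 10/sqrt(100*u^2 + 36*v^2 + 1), M = 0, N = 6/sqrt(100*u^2 + 36*v^2 + 1).
Assemble K = (LN − M²)/(EG − F²) = 60/(10000*u^4 + 7200*u^2*v^2 + 200*u^2 + 1296*v^4 + 72*v^2 + 1). At (u, v) = (-1/2, 3): K = 3/6125.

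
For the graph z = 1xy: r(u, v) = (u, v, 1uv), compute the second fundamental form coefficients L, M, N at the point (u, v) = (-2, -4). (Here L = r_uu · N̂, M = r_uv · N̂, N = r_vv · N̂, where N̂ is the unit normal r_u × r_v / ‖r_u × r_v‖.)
L = 0;  M = sqrt(21)/21;  N = 0

Compute the unit normal N̂(u, v) = (-v/sqrt(u^2 + v^2 + 1), -u/sqrt(u^2 + v^2 + 1), 1/sqrt(u^2 + v^2 + 1)), and the second partials r_uu, r_uv, r_vv. Take dot products:
  L(u, v) = r_uu · N̂ = 0,
  M(u, v) = r_uv · N̂ = 1/sqrt(u^2 + v^2 + 1),
  N(u, v) = r_vv · N̂ = 0.
Evaluating at (u, v) = (-2, -4):
  L = 0, M = sqrt(21)/21, N = 0.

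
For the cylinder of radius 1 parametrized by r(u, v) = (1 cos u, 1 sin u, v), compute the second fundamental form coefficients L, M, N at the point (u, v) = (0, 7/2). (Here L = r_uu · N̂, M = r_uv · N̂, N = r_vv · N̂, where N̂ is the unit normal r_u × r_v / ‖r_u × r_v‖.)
L = -1;  M = 0;  N = 0

Compute the unit normal N̂(u, v) = (cos(u), sin(u), 0), and the second partials r_uu, r_uv, r_vv. Take dot products:
  L(u, v) = r_uu · N̂ = -1,
  M(u, v) = r_uv · N̂ = 0,
  N(u, v) = r_vv · N̂ = 0.
Evaluating at (u, v) = (0, 7/2):
  L = -1, M = 0, N = 0.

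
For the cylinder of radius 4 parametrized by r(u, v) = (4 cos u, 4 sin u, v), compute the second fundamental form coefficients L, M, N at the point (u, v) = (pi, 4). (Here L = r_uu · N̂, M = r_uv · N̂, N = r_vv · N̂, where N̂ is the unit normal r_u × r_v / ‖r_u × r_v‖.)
L = -4;  M = 0;  N = 0

Compute the unit normal N̂(u, v) = (cos(u), sin(u), 0), and the second partials r_uu, r_uv, r_vv. Take dot products:
  L(u, v) = r_uu · N̂ = -4,
  M(u, v) = r_uv · N̂ = 0,
  N(u, v) = r_vv · N̂ = 0.
Evaluating at (u, v) = (pi, 4):
  L = -4, M = 0, N = 0.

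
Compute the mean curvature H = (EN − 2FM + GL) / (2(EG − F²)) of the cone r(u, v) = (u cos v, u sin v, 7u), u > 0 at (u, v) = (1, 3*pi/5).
H = 7*sqrt(2)/20

With E = 50, F = 0, G = u^2, L = 0, M = 0, N = 7*sqrt(2)*u^2/(10*Abs(u)), assemble
  H = (EN − 2FM + GL) / (2(EG − F²)) = 7*sqrt(2)/(20*Abs(u)).
At (u, v) = (1, 3*pi/5): H = 7*sqrt(2)/20.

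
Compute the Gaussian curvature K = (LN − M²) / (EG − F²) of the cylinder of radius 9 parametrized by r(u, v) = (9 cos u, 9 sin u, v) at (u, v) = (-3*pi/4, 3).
K = 0

Coefficients of the first fundamental form: E = 81, F = 0, G = 1.
Coefficients of the second fundamental form: L = -9, M = 0, N = 0.
Assemble K = (LN − M²)/(EG − F²) = 0. At (u, v) = (-3*pi/4, 3): K = 0.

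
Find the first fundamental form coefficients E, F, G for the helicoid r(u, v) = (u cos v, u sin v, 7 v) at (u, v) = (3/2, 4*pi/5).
E = 1;  F = 0;  G = 205/4

Partials: r_u = (cos(v), sin(v), 0), r_v = (-u*sin(v), u*cos(v), 7). As functions of (u, v):
  E = r_u · r_u = 1,
  F = r_u · r_v = 0,
  G = r_v · r_v = u^2 + 49.
Evaluating at (u, v) = (3/2, 4*pi/5): E = 1, F = 0, G = 205/4.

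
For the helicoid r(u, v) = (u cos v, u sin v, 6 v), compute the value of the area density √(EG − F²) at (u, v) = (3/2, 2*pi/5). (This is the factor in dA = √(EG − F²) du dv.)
√(EG − F²)|_{(3/2, 2*pi/5)} = 3*sqrt(17)/2

E = 1, F = 0, G = u^2 + 36, so EG − F² = u^2 + 36. Taking the positive square root: √(EG − F²) = sqrt(u^2 + 36). At (u, v) = (3/2, 2*pi/5): 3*sqrt(17)/2.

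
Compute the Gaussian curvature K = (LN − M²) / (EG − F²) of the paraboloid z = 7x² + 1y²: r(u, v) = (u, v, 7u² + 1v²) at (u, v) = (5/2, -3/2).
K = 28/1525225

Coefficients of the first fundamental form: E = 196*u^2 + 1, F = 28*u*v, G = 4*v^2 + 1.
Coefficients of the second fundamental form: L = 14/sqrt(196*u^2 + 4*v^2 + 1), M = 0, N = 2/sqrt(196*u^2 + 4*v^2 + 1).
Assemble K = (LN − M²)/(EG − F²) = 28/(38416*u^4 + 1568*u^2*v^2 + 392*u^2 + 16*v^4 + 8*v^2 + 1). At (u, v) = (5/2, -3/2): K = 28/1525225.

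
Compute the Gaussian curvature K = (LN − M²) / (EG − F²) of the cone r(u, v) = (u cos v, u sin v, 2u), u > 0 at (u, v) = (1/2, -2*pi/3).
K = 0

Coefficients of the first fundamental form: E = 5, F = 0, G = u^2.
Coefficients of the second fundamental form: L = 0, M = 0, N = 2*sqrt(5)*u^2/(5*Abs(u)).
Assemble K = (LN − M²)/(EG − F²) = 0. At (u, v) = (1/2, -2*pi/3): K = 0.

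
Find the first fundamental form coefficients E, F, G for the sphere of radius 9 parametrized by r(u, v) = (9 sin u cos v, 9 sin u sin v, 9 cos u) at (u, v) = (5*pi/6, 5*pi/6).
E = 81;  F = 0;  G = 81/4

Partials: r_u = (9*cos(u)*cos(v), 9*sin(v)*cos(u), -9*sin(u)), r_v = (-9*sin(u)*sin(v), 9*sin(u)*cos(v), 0). As functions of (u, v):
  E = r_u · r_u = 81,
  F = r_u · r_v = 0,
  G = r_v · r_v = 81*sin(u)^2.
Evaluating at (u, v) = (5*pi/6, 5*pi/6): E = 81, F = 0, G = 81/4.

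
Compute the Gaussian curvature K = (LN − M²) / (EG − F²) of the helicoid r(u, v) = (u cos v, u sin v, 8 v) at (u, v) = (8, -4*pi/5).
K = -1/256

Coefficients of the first fundamental form: E = 1, F = 0, G = u^2 + 64.
Coefficients of the second fundamental form: L = 0, M = -8/sqrt(u^2 + 64), N = 0.
Assemble K = (LN − M²)/(EG − F²) = -64/(u^2 + 64)^2. At (u, v) = (8, -4*pi/5): K = -1/256.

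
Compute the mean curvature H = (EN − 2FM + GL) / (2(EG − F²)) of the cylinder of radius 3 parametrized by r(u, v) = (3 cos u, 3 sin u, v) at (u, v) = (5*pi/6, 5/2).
H = -1/6

With E = 9, F = 0, G = 1, L = -3, M = 0, N = 0, assemble
  H = (EN − 2FM + GL) / (2(EG − F²)) = -1/6.
At (u, v) = (5*pi/6, 5/2): H = -1/6.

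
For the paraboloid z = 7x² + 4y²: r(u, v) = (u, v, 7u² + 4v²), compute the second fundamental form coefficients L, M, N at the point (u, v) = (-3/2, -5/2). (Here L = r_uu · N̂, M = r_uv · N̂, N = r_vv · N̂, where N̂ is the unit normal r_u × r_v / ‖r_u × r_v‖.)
L = 7*sqrt(842)/421;  M = 0;  N = 4*sqrt(842)/421

Compute the unit normal N̂(u, v) = (-14*u/sqrt(196*u^2 + 64*v^2 + 1), -8*v/sqrt(196*u^2 + 64*v^2 + 1), 1/sqrt(196*u^2 + 64*v^2 + 1)), and the second partials r_uu, r_uv, r_vv. Take dot products:
  L(u, v) = r_uu · N̂ = 14/sqrt(196*u^2 + 64*v^2 + 1),
  M(u, v) = r_uv · N̂ = 0,
  N(u, v) = r_vv · N̂ = 8/sqrt(196*u^2 + 64*v^2 + 1).
Evaluating at (u, v) = (-3/2, -5/2):
  L = 7*sqrt(842)/421, M = 0, N = 4*sqrt(842)/421.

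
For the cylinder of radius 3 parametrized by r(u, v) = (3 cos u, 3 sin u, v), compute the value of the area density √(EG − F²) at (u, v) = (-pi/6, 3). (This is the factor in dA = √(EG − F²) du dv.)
√(EG − F²)|_{(-pi/6, 3)} = 3

E = 9, F = 0, G = 1, so EG − F² = 9. Taking the positive square root: √(EG − F²) = 3. At (u, v) = (-pi/6, 3): 3.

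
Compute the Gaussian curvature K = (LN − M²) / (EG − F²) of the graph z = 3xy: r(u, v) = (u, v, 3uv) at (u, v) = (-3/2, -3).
K = -144/167281

Coefficients of the first fundamental form: E = 9*v^2 + 1, F = 9*u*v, G = 9*u^2 + 1.
Coefficients of the second fundamental form: L = 0, M = 3/sqrt(9*u^2 + 9*v^2 + 1), N = 0.
Assemble K = (LN − M²)/(EG − F²) = -9/(81*u^4 + 162*u^2*v^2 + 18*u^2 + 81*v^4 + 18*v^2 + 1). At (u, v) = (-3/2, -3): K = -144/167281.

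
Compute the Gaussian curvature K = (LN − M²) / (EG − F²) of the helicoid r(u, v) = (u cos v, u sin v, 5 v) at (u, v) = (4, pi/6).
K = -25/1681

Coefficients of the first fundamental form: E = 1, F = 0, G = u^2 + 25.
Coefficients of the second fundamental form: L = 0, M = -5/sqrt(u^2 + 25), N = 0.
Assemble K = (LN − M²)/(EG − F²) = -25/(u^2 + 25)^2. At (u, v) = (4, pi/6): K = -25/1681.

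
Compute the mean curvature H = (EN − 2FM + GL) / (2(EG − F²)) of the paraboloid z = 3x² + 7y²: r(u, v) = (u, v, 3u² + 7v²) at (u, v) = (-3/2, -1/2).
H = 724*sqrt(131)/17161

With E = 36*u^2 + 1, F = 84*u*v, G = 196*v^2 + 1, L = 6/sqrt(36*u^2 + 196*v^2 + 1), M = 0, N = 14/sqrt(36*u^2 + 196*v^2 + 1), assemble
  H = (EN − 2FM + GL) / (2(EG − F²)) = 2*(126*u^2 + 294*v^2 + 5)/(36*u^2 + 196*v^2 + 1)^(3/2).
At (u, v) = (-3/2, -1/2): H = 724*sqrt(131)/17161.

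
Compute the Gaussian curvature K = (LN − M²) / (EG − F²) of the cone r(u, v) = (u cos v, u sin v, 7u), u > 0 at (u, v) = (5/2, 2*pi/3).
K = 0

Coefficients of the first fundamental form: E = 50, F = 0, G = u^2.
Coefficients of the second fundamental form: L = 0, M = 0, N = 7*sqrt(2)*u^2/(10*Abs(u)).
Assemble K = (LN − M²)/(EG − F²) = 0. At (u, v) = (5/2, 2*pi/3): K = 0.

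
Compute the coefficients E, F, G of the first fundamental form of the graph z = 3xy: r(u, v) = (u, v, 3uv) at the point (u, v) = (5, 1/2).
E = 13/4;  F = 45/2;  G = 226

Partials: r_u = (1, 0, 3*v), r_v = (0, 1, 3*u). As functions of (u, v):
  E = r_u · r_u = 9*v^2 + 1,
  F = r_u · r_v = 9*u*v,
  G = r_v · r_v = 9*u^2 + 1.
Evaluating at (u, v) = (5, 1/2): E = 13/4, F = 45/2, G = 226.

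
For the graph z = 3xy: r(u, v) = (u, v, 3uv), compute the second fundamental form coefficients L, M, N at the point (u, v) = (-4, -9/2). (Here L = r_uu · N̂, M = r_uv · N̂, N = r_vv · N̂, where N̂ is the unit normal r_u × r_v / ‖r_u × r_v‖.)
L = 0;  M = 6*sqrt(1309)/1309;  N = 0

Compute the unit normal N̂(u, v) = (-3*v/sqrt(9*u^2 + 9*v^2 + 1), -3*u/sqrt(9*u^2 + 9*v^2 + 1), 1/sqrt(9*u^2 + 9*v^2 + 1)), and the second partials r_uu, r_uv, r_vv. Take dot products:
  L(u, v) = r_uu · N̂ = 0,
  M(u, v) = r_uv · N̂ = 3/sqrt(9*u^2 + 9*v^2 + 1),
  N(u, v) = r_vv · N̂ = 0.
Evaluating at (u, v) = (-4, -9/2):
  L = 0, M = 6*sqrt(1309)/1309, N = 0.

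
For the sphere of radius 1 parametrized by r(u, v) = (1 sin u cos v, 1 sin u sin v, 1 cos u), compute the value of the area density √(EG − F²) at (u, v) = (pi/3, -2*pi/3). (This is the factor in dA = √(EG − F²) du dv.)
√(EG − F²)|_{(pi/3, -2*pi/3)} = sqrt(3)/2

E = 1, F = 0, G = sin(u)^2, so EG − F² = sin(u)^2. Taking the positive square root: √(EG − F²) = Abs(sin(u)). At (u, v) = (pi/3, -2*pi/3): sqrt(3)/2.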